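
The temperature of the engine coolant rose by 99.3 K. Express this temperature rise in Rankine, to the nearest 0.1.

For a temperature interval the offset drops out; only the factor 1.8 applies.
99.3 × 1.8 = 178.7.

178.7°R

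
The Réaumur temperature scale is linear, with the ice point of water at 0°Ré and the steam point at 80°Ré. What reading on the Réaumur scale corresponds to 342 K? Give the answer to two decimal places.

First in Celsius: 342 - 273.15 = 68.8500°C.
Linearly onto the Réaumur scale: 0 + (68.8500 / 100) × (80 - 0) = 55.08°Ré.

55.08°Ré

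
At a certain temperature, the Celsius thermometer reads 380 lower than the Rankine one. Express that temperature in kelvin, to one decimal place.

133.6 K

Let x be the Rankine reading; then the Celsius reading is 5/9·x - 273.15.
(5/9·x - 273.15) - x = -380  ⇒  (-4/9)·x = -106.85  ⇒  x = 240.4125°R.
In Celsius: (240.4125 - 491.67) × 5/9 = -139.5875°C.
In kelvin: -139.5875 + 273.15 = 133.6 K.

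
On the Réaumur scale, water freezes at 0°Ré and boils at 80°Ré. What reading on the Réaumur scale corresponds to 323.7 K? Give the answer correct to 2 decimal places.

40.44°Ré

First in Celsius: 323.7 - 273.15 = 50.5500°C.
Linearly onto the Réaumur scale: 0 + (50.5500 / 100) × (80 - 0) = 40.44°Ré.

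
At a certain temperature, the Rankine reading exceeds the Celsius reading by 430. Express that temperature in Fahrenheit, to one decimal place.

Let x be the Celsius reading; then the Rankine reading is 1.8·x + 491.67.
(1.8·x + 491.67) - x = 430  ⇒  (0.8)·x = -61.67  ⇒  x = -77.0875°C.
In Fahrenheit: -77.0875 × 1.8 + 32 = -106.8°F.

-106.8°F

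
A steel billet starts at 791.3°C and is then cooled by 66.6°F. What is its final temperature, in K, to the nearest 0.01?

1027.45 K

The 66.6°F change is an interval, so only the factor 5/9 applies: -66.6 × 5/9 = -37.0000°C.
Final Celsius temperature: 791.3000 - 37.0000 = 754.3000°C.
In kelvin: 754.3000 + 273.15 = 1027.45 K.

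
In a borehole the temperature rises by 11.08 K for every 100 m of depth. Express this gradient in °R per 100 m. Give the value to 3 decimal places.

19.944 °R/100 m

The quantity depends on a temperature interval, so only the ratio of degree sizes applies; the offset between the scales is irrelevant.
A change of 1 K is a change of 1.8°R, so 11.08 × 1.8 = 19.944.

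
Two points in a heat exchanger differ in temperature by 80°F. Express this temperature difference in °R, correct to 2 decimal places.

80.00°R

Fahrenheit and Rankine degrees are the same size, so the interval is unchanged: 80.00.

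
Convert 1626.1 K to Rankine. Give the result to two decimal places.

In Celsius: 1626.1 - 273.15 = 1352.9500°C.
In Rankine: 1352.9500 × 1.8 + 491.67 = 2926.98°R.

2926.98°R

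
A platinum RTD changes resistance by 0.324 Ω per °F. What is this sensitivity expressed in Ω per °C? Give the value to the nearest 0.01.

Since only a temperature interval is involved, the additive offset between the scales drops out.
A change of 1°C is a change of 1.8°F, so per °C the value is 0.324 × 1.8 = 0.58.

0.58 Ω per °C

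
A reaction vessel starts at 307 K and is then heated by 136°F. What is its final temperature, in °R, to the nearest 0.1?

Initial temperature in Celsius: 307 - 273.15 = 33.8500°C.
The 136°F change is an interval, so only the factor 5/9 applies: +136 × 5/9 = +75.5556°C.
Final Celsius temperature: 33.8500 + 75.5556 = 109.4056°C.
In Rankine: 109.4056 × 1.8 + 491.67 = 688.6°R.

688.6°R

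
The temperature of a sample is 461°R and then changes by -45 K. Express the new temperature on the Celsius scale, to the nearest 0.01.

-62.04°C

Initial temperature in Celsius: (461 - 491.67) × 5/9 = -17.0389°C.
The 45 K change is an interval; Kelvin and Celsius degrees are the same size, so ΔC = -45°C.
Final Celsius temperature: -17.0389 - 45.0000 = -62.0389°C.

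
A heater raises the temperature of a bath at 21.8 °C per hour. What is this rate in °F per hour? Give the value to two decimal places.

The quantity depends on a temperature interval, so only the ratio of degree sizes applies; the offset between the scales is irrelevant.
A change of 1°C is a change of 1.8°F, so 21.8 × 1.8 = 39.24.

39.24 °F/hour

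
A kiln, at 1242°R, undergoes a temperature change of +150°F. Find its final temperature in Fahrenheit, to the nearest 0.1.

932.3°F

Initial temperature in Celsius: (1242 - 491.67) × 5/9 = 416.8500°C.
The 150°F change is an interval, so only the factor 5/9 applies: +150 × 5/9 = +83.3333°C.
Final Celsius temperature: 416.8500 + 83.3333 = 500.1833°C.
In Fahrenheit: 500.1833 × 1.8 + 32 = 932.3°F.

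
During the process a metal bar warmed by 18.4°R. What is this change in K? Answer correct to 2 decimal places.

10.22 K

Only the scale ratio 5/9 matters for a change in temperature.
18.4 × 5/9 = 10.22.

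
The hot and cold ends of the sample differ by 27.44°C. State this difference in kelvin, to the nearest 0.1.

27.4 K

Celsius and kelvin degrees are the same size, so the interval is unchanged: 27.4.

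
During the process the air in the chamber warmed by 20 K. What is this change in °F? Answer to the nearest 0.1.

An interval of 1 K corresponds to 1.8°F.
20 × 1.8 = 36.0.

36.0°F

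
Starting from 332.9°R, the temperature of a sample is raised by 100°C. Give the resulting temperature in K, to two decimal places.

Initial temperature in Celsius: (332.9 - 491.67) × 5/9 = -88.2056°C.
Final Celsius temperature: -88.2056 + 100.0000 = 11.7944°C.
In kelvin: 11.7944 + 273.15 = 284.94 K.

284.94 K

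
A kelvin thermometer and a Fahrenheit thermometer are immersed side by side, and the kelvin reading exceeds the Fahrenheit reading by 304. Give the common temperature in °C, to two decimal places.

-78.56°C

Let x be the kelvin reading; then the Fahrenheit reading is 1.8·x - 459.67.
(1.8·x - 459.67) - x = -304  ⇒  (0.8)·x = 155.67  ⇒  x = 194.5875 K.
In Celsius: 194.5875 - 273.15 = -78.56°C.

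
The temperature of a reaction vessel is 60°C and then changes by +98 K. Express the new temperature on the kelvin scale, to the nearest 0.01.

431.15 K

The 98 K change is an interval; Kelvin and Celsius degrees are the same size, so ΔC = +98°C.
Final Celsius temperature: 60.0000 + 98.0000 = 158.0000°C.
In kelvin: 158.0000 + 273.15 = 431.15 K.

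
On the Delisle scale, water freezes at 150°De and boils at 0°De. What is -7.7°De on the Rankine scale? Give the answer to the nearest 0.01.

Linear interpolation between the fixed points: C = (-7.7 - 150) × 100 / (0 - 150) = 105.1333°C.
Then 105.1333 × 1.8 + 491.67 = 680.91°R.

680.91°R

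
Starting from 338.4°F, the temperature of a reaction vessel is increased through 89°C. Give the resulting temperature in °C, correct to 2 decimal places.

Initial temperature in Celsius: (338.4 - 32) × 5/9 = 170.2222°C.
Final Celsius temperature: 170.2222 + 89.0000 = 259.2222°C.

259.22°C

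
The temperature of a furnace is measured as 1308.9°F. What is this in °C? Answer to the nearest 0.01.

In Celsius: (1308.9 - 32) × 5/9 = 709.3889°C.

709.39°C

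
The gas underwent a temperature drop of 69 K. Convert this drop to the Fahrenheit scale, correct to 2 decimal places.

Only the scale ratio 1.8 matters for a change in temperature.
69 × 1.8 = 124.20.

124.20°F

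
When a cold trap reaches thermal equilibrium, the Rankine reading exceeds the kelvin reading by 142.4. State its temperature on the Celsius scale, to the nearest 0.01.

Let x be the Rankine reading; then the kelvin reading is 5/9·x.
(5/9·x) - x = -142.4  ⇒  (-4/9)·x = -142.4  ⇒  x = 320.4000°R.
In Celsius: (320.4 - 491.67) × 5/9 = -95.15°C.

-95.15°C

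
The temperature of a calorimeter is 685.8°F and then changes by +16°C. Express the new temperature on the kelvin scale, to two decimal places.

652.37 K

Initial temperature in Celsius: (685.8 - 32) × 5/9 = 363.2222°C.
Final Celsius temperature: 363.2222 + 16.0000 = 379.2222°C.
In kelvin: 379.2222 + 273.15 = 652.37 K.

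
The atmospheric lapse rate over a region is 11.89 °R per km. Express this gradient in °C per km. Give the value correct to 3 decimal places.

Since only a temperature interval is involved, the additive offset between the scales drops out.
A change of 1°R is a change of 5/9°C, so 11.89 × 5/9 = 6.606.

6.606 °C/km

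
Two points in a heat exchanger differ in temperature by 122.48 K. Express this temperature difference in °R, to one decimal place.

An interval of 1 K corresponds to 1.8°R.
122.48 × 1.8 = 220.5.

220.5°R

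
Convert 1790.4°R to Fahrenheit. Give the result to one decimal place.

1330.7°F

In Celsius: (1790.4 - 491.67) × 5/9 = 721.5167°C.
In Fahrenheit: 721.5167 × 1.8 + 32 = 1330.7°F.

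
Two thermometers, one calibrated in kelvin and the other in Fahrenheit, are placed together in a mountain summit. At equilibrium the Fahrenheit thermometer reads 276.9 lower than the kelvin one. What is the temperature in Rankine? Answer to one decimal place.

Let x be the kelvin reading; then the Fahrenheit reading is 1.8·x - 459.67.
(1.8·x - 459.67) - x = -276.9  ⇒  (0.8)·x = 182.77  ⇒  x = 228.4625 K.
In Celsius: 228.4625 - 273.15 = -44.6875°C.
In Rankine: -44.6875 × 1.8 + 491.67 = 411.2°R.

411.2°R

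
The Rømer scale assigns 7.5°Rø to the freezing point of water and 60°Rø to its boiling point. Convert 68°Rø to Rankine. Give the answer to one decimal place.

699.1°R

Linear interpolation between the fixed points: C = (68 - 7.5) × 100 / (60 - 7.5) = 115.2381°C.
Then 115.2381 × 1.8 + 491.67 = 699.1°R.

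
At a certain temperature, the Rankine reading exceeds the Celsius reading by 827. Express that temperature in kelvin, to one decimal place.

Let x be the Celsius reading; then the Rankine reading is 1.8·x + 491.67.
(1.8·x + 491.67) - x = 827  ⇒  (0.8)·x = 335.33  ⇒  x = 419.1625°C.
In kelvin: 419.1625 + 273.15 = 692.3 K.

692.3 K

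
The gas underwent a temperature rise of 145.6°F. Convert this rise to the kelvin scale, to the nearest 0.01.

80.89 K

An interval of 1°F corresponds to 5/9 K.
145.6 × 5/9 = 80.89.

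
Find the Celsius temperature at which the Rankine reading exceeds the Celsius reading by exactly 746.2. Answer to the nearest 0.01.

318.16°C

Let C be the Celsius reading. The Rankine reading is R = 1.8·C + 491.67.
Require R - C = 746.2: (0.8)·C + 491.67 = 746.2.
C = (746.2 - 491.67) / (0.8) = 318.16.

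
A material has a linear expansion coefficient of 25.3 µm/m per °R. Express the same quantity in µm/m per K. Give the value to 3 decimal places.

45.540 µm/m per K

Since only a temperature interval is involved, the additive offset between the scales drops out.
A change of 1 K is a change of 1.8°R, so per K the value is 25.3 × 1.8 = 45.540.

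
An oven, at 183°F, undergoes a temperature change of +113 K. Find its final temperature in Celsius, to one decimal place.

Initial temperature in Celsius: (183 - 32) × 5/9 = 83.8889°C.
The 113 K change is an interval; Kelvin and Celsius degrees are the same size, so ΔC = +113°C.
Final Celsius temperature: 83.8889 + 113.0000 = 196.8889°C.

196.9°C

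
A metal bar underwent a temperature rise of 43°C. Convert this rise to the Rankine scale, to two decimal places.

An interval of 1°C corresponds to 1.8°R.
43 × 1.8 = 77.40.

77.40°R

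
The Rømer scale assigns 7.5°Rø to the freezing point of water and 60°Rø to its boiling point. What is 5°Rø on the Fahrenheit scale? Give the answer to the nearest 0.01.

Linear interpolation between the fixed points: C = (5 - 7.5) × 100 / (60 - 7.5) = -4.7619°C.
Then -4.7619 × 1.8 + 32 = 23.43°F.

23.43°F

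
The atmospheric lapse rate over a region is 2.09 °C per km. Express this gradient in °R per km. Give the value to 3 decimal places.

Since only a temperature interval is involved, the additive offset between the scales drops out.
A change of 1°C is a change of 1.8°R, so 2.09 × 1.8 = 3.762.

3.762 °R/km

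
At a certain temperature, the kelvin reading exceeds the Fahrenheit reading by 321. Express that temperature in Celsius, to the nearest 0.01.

Let x be the kelvin reading; then the Fahrenheit reading is 1.8·x - 459.67.
(1.8·x - 459.67) - x = -321  ⇒  (0.8)·x = 138.67  ⇒  x = 173.3375 K.
In Celsius: 173.3375 - 273.15 = -99.81°C.

-99.81°C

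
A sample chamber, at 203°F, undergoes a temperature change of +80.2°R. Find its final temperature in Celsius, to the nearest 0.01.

Initial temperature in Celsius: (203 - 32) × 5/9 = 95.0000°C.
The 80.2°R change is an interval, so only the factor 5/9 applies: +80.2 × 5/9 = +44.5556°C.
Final Celsius temperature: 95.0000 + 44.5556 = 139.5556°C.

139.56°C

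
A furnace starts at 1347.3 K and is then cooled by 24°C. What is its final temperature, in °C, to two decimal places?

1050.15°C

Initial temperature in Celsius: 1347.3 - 273.15 = 1074.1500°C.
Final Celsius temperature: 1074.1500 - 24.0000 = 1050.1500°C.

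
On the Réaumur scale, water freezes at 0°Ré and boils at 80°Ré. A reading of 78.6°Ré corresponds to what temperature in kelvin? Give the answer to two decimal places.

Linear interpolation between the fixed points: C = (78.6 - 0) × 100 / (80 - 0) = 98.2500°C.
Then 98.2500 + 273.15 = 371.40 K.

371.40 K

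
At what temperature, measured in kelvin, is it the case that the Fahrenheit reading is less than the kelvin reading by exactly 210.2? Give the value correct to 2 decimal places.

Let K be the kelvin reading. The Fahrenheit reading is F = 1.8·K - 459.67.
Require F - K = -210.2: (0.8)·K - 459.67 = -210.2.
K = (-210.2 + 459.67) / (0.8) = 311.84.

311.84 K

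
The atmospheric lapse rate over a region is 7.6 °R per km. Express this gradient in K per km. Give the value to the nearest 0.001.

4.222 K/km

The quantity depends on a temperature interval, so only the ratio of degree sizes applies; the offset between the scales is irrelevant.
A change of 1°R is a change of 5/9 K, so 7.6 × 5/9 = 4.222.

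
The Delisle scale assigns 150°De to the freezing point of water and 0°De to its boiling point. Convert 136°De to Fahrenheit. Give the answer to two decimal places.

48.80°F

Linear interpolation between the fixed points: C = (136 - 150) × 100 / (0 - 150) = 9.3333°C.
Then 9.3333 × 1.8 + 32 = 48.80°F.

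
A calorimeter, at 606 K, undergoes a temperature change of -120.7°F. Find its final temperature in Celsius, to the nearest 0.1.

Initial temperature in Celsius: 606 - 273.15 = 332.8500°C.
The 120.7°F change is an interval, so only the factor 5/9 applies: -120.7 × 5/9 = -67.0556°C.
Final Celsius temperature: 332.8500 - 67.0556 = 265.7944°C.

265.8°C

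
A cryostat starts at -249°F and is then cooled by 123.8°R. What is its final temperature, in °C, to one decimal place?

Initial temperature in Celsius: (-249 - 32) × 5/9 = -156.1111°C.
The 123.8°R change is an interval, so only the factor 5/9 applies: -123.8 × 5/9 = -68.7778°C.
Final Celsius temperature: -156.1111 - 68.7778 = -224.8889°C.

-224.9°C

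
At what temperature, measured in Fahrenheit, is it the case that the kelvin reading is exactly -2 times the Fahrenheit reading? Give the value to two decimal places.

-99.93°F

Let F be the Fahrenheit reading. The kelvin reading is K = 5/9·F + 255.372.
Require K = -2·F: 5/9·F + 255.372 = -2·F.
(23/9)·F = -255.372  ⇒  F = -99.93.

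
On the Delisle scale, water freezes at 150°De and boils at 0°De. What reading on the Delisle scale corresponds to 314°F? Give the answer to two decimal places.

-85.00°De

First in Celsius: (314 - 32) × 5/9 = 156.6667°C.
Linearly onto the Delisle scale: 150 + (156.6667 / 100) × (0 - 150) = -85.00°De.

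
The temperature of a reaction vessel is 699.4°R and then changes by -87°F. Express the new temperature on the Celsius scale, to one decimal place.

67.1°C

Initial temperature in Celsius: (699.4 - 491.67) × 5/9 = 115.4056°C.
The 87°F change is an interval, so only the factor 5/9 applies: -87 × 5/9 = -48.3333°C.
Final Celsius temperature: 115.4056 - 48.3333 = 67.0722°C.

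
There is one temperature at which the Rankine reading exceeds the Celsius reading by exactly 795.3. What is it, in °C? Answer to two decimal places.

Let C be the Celsius reading. The Rankine reading is R = 1.8·C + 491.67.
Require R - C = 795.3: (0.8)·C + 491.67 = 795.3.
C = (795.3 - 491.67) / (0.8) = 379.54.

379.54°C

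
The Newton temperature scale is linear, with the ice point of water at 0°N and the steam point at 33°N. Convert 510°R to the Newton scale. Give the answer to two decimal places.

3.36°N

First in Celsius: (510 - 491.67) × 5/9 = 10.1833°C.
Linearly onto the Newton scale: 0 + (10.1833 / 100) × (33 - 0) = 3.36°N.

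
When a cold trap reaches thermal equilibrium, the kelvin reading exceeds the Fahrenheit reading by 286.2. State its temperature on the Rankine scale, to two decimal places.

390.31°R

Let x be the Fahrenheit reading; then the kelvin reading is 5/9·x + 255.372.
(5/9·x + 255.372) - x = 286.2  ⇒  (-4/9)·x = 30.8278  ⇒  x = -69.3625°F.
In Celsius: (-69.3625 - 32) × 5/9 = -56.3125°C.
In Rankine: -56.3125 × 1.8 + 491.67 = 390.31°R.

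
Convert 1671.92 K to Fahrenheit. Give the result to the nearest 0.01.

In Celsius: 1671.92 - 273.15 = 1398.7700°C.
In Fahrenheit: 1398.7700 × 1.8 + 32 = 2549.79°F.

2549.79°F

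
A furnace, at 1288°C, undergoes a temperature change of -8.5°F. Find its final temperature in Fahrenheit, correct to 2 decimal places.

The 8.5°F change is an interval, so only the factor 5/9 applies: -8.5 × 5/9 = -4.7222°C.
Final Celsius temperature: 1288.0000 - 4.7222 = 1283.2778°C.
In Fahrenheit: 1283.2778 × 1.8 + 32 = 2341.90°F.

2341.90°F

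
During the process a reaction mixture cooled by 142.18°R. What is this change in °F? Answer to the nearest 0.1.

Rankine and Fahrenheit degrees are the same size, so the interval is unchanged: 142.2.

142.2°F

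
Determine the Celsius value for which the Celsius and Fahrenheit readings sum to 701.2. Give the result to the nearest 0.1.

Let C be the Celsius reading. The Fahrenheit reading is F = 1.8·C + 32.
Require C + F = 701.2: (2.8)·C + 32 = 701.2.
C = (701.2 - 32) / (2.8) = 239.0.

239.0°C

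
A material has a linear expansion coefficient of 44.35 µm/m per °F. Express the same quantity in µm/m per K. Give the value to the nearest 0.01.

Since only a temperature interval is involved, the additive offset between the scales drops out.
A change of 1 K is a change of 1.8°F, so per K the value is 44.35 × 1.8 = 79.83.

79.83 µm/m per K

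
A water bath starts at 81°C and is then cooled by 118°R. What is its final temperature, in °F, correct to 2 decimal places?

59.80°F

The 118°R change is an interval, so only the factor 5/9 applies: -118 × 5/9 = -65.5556°C.
Final Celsius temperature: 81.0000 - 65.5556 = 15.4444°C.
In Fahrenheit: 15.4444 × 1.8 + 32 = 59.80°F.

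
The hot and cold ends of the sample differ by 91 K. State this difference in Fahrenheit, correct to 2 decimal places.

163.80°F

Only the scale ratio 1.8 matters for a change in temperature.
91 × 1.8 = 163.80.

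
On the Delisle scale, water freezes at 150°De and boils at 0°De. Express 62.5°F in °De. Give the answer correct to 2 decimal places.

First in Celsius: (62.5 - 32) × 5/9 = 16.9444°C.
Linearly onto the Delisle scale: 150 + (16.9444 / 100) × (0 - 150) = 124.58°De.

124.58°De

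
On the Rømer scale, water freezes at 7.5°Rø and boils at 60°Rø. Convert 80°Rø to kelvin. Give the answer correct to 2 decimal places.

Linear interpolation between the fixed points: C = (80 - 7.5) × 100 / (60 - 7.5) = 138.0952°C.
Then 138.0952 + 273.15 = 411.25 K.

411.25 K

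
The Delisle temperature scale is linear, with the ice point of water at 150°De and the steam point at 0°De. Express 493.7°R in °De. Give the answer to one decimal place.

First in Celsius: (493.7 - 491.67) × 5/9 = 1.1278°C.
Linearly onto the Delisle scale: 150 + (1.1278 / 100) × (0 - 150) = 148.3°De.

148.3°De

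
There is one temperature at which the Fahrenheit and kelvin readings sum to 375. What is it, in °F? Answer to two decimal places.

76.90°F

Let F be the Fahrenheit reading. The kelvin reading is K = 5/9·F + 255.372.
Require F + K = 375: (14/9)·F + 255.372 = 375.
F = (375 - 255.372) / (14/9) = 76.90.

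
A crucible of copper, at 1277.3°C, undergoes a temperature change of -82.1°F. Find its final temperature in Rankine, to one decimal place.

The 82.1°F change is an interval, so only the factor 5/9 applies: -82.1 × 5/9 = -45.6111°C.
Final Celsius temperature: 1277.3000 - 45.6111 = 1231.6889°C.
In Rankine: 1231.6889 × 1.8 + 491.67 = 2708.7°R.

2708.7°R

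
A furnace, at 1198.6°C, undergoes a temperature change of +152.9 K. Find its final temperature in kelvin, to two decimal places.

1624.65 K

The 152.9 K change is an interval; Kelvin and Celsius degrees are the same size, so ΔC = +152.9°C.
Final Celsius temperature: 1198.6000 + 152.9000 = 1351.5000°C.
In kelvin: 1351.5000 + 273.15 = 1624.65 K.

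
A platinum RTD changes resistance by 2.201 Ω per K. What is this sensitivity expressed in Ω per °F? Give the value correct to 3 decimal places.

Since only a temperature interval is involved, the additive offset between the scales drops out.
A change of 1°F is a change of 5/9 K, so per °F the value is 2.201 × 5/9 = 1.223.

1.223 Ω per °F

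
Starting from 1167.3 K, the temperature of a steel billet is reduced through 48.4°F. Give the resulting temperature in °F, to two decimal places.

Initial temperature in Celsius: 1167.3 - 273.15 = 894.1500°C.
The 48.4°F change is an interval, so only the factor 5/9 applies: -48.4 × 5/9 = -26.8889°C.
Final Celsius temperature: 894.1500 - 26.8889 = 867.2611°C.
In Fahrenheit: 867.2611 × 1.8 + 32 = 1593.07°F.

1593.07°F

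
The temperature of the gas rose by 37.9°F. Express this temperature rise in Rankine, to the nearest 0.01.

37.90°R

Fahrenheit and Rankine degrees are the same size, so the interval is unchanged: 37.90.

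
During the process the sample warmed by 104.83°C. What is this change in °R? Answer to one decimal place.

188.7°R

For a temperature interval the offset drops out; only the factor 1.8 applies.
104.83 × 1.8 = 188.7.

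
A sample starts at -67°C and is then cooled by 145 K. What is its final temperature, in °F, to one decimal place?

-349.6°F

The 145 K change is an interval; Kelvin and Celsius degrees are the same size, so ΔC = -145°C.
Final Celsius temperature: -67.0000 - 145.0000 = -212.0000°C.
In Fahrenheit: -212.0000 × 1.8 + 32 = -349.6°F.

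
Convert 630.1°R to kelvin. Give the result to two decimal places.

350.06 K

In Celsius: (630.1 - 491.67) × 5/9 = 76.9056°C.
In kelvin: 76.9056 + 273.15 = 350.06 K.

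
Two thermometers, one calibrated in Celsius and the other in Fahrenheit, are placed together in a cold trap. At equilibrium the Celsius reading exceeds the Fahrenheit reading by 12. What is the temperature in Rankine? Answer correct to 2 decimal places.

Let x be the Celsius reading; then the Fahrenheit reading is 1.8·x + 32.
(1.8·x + 32) - x = -12  ⇒  (0.8)·x = -44  ⇒  x = -55.0000°C.
In Rankine: -55.0000 × 1.8 + 491.67 = 392.67°R.

392.67°R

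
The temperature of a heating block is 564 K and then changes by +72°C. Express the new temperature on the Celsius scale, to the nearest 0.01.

Initial temperature in Celsius: 564 - 273.15 = 290.8500°C.
Final Celsius temperature: 290.8500 + 72.0000 = 362.8500°C.

362.85°C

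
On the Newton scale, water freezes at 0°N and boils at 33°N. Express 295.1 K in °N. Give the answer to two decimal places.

7.24°N

First in Celsius: 295.1 - 273.15 = 21.9500°C.
Linearly onto the Newton scale: 0 + (21.9500 / 100) × (33 - 0) = 7.24°N.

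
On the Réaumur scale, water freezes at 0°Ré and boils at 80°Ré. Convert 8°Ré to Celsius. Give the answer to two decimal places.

10.00°C

Linear interpolation between the fixed points: C = (8 - 0) × 100 / (80 - 0) = 10.0000°C.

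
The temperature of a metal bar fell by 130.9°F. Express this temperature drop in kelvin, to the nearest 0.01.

For a temperature interval the offset drops out; only the factor 5/9 applies.
130.9 × 5/9 = 72.72.

72.72 K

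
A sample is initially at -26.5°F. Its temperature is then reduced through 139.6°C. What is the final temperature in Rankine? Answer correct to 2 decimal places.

Initial temperature in Celsius: (-26.5 - 32) × 5/9 = -32.5000°C.
Final Celsius temperature: -32.5000 - 139.6000 = -172.1000°C.
In Rankine: -172.1000 × 1.8 + 491.67 = 181.89°R.

181.89°R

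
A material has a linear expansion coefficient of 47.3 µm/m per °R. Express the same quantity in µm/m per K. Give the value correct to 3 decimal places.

85.140 µm/m per K

The quantity depends on a temperature interval, so only the ratio of degree sizes applies; the offset between the scales is irrelevant.
A change of 1 K is a change of 1.8°R, so per K the value is 47.3 × 1.8 = 85.140.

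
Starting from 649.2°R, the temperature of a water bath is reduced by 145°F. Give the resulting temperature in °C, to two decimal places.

6.96°C

Initial temperature in Celsius: (649.2 - 491.67) × 5/9 = 87.5167°C.
The 145°F change is an interval, so only the factor 5/9 applies: -145 × 5/9 = -80.5556°C.
Final Celsius temperature: 87.5167 - 80.5556 = 6.9611°C.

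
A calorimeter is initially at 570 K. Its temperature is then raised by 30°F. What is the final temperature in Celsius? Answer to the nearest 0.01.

313.52°C

Initial temperature in Celsius: 570 - 273.15 = 296.8500°C.
The 30°F change is an interval, so only the factor 5/9 applies: +30 × 5/9 = +16.6667°C.
Final Celsius temperature: 296.8500 + 16.6667 = 313.5167°C.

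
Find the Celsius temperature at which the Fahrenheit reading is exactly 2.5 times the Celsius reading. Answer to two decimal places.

45.71°C

Let C be the Celsius reading. The Fahrenheit reading is F = 1.8·C + 32.
Require F = 2.5·C: 1.8·C + 32 = 2.5·C.
(-0.7)·C = -32  ⇒  C = 45.71.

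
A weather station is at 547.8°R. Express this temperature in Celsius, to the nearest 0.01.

In Celsius: (547.8 - 491.67) × 5/9 = 31.1833°C.

31.18°C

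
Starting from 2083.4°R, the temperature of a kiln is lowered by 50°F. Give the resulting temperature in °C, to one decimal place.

856.5°C

Initial temperature in Celsius: (2083.4 - 491.67) × 5/9 = 884.2944°C.
The 50°F change is an interval, so only the factor 5/9 applies: -50 × 5/9 = -27.7778°C.
Final Celsius temperature: 884.2944 - 27.7778 = 856.5167°C.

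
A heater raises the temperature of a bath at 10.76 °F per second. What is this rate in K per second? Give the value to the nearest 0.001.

5.978 K/second

The quantity depends on a temperature interval, so only the ratio of degree sizes applies; the offset between the scales is irrelevant.
A change of 1°F is a change of 5/9 K, so 10.76 × 5/9 = 5.978.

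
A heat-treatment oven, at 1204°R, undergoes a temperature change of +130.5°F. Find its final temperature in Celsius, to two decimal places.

Initial temperature in Celsius: (1204 - 491.67) × 5/9 = 395.7389°C.
The 130.5°F change is an interval, so only the factor 5/9 applies: +130.5 × 5/9 = +72.5000°C.
Final Celsius temperature: 395.7389 + 72.5000 = 468.2389°C.

468.24°C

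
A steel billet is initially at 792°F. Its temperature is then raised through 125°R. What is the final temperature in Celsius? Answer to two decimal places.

Initial temperature in Celsius: (792 - 32) × 5/9 = 422.2222°C.
The 125°R change is an interval, so only the factor 5/9 applies: +125 × 5/9 = +69.4444°C.
Final Celsius temperature: 422.2222 + 69.4444 = 491.6667°C.

491.67°C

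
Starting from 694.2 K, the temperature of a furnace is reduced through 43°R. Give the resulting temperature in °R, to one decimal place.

Initial temperature in Celsius: 694.2 - 273.15 = 421.0500°C.
The 43°R change is an interval, so only the factor 5/9 applies: -43 × 5/9 = -23.8889°C.
Final Celsius temperature: 421.0500 - 23.8889 = 397.1611°C.
In Rankine: 397.1611 × 1.8 + 491.67 = 1206.6°R.

1206.6°R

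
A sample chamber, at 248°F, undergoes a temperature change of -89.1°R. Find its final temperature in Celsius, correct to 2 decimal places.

70.50°C

Initial temperature in Celsius: (248 - 32) × 5/9 = 120.0000°C.
The 89.1°R change is an interval, so only the factor 5/9 applies: -89.1 × 5/9 = -49.5000°C.
Final Celsius temperature: 120.0000 - 49.5000 = 70.5000°C.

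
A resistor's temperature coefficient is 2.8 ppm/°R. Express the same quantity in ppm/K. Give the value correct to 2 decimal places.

5.04 ppm/K

The quantity depends on a temperature interval, so only the ratio of degree sizes applies; the offset between the scales is irrelevant.
A change of 1 K is a change of 1.8°R, so per K the value is 2.8 × 1.8 = 5.04.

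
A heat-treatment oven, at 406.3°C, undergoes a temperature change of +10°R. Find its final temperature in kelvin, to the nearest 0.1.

685.0 K

The 10°R change is an interval, so only the factor 5/9 applies: +10 × 5/9 = +5.5556°C.
Final Celsius temperature: 406.3000 + 5.5556 = 411.8556°C.
In kelvin: 411.8556 + 273.15 = 685.0 K.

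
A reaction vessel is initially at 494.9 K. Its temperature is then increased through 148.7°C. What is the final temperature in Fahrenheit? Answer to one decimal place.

Initial temperature in Celsius: 494.9 - 273.15 = 221.7500°C.
Final Celsius temperature: 221.7500 + 148.7000 = 370.4500°C.
In Fahrenheit: 370.4500 × 1.8 + 32 = 698.8°F.

698.8°F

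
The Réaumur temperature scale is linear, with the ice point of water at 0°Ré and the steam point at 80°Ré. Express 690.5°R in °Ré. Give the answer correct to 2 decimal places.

First in Celsius: (690.5 - 491.67) × 5/9 = 110.4611°C.
Linearly onto the Réaumur scale: 0 + (110.4611 / 100) × (80 - 0) = 88.37°Ré.

88.37°Ré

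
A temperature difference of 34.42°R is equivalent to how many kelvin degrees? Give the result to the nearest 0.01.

19.12 K

For a temperature interval the offset drops out; only the factor 5/9 applies.
34.42 × 5/9 = 19.12.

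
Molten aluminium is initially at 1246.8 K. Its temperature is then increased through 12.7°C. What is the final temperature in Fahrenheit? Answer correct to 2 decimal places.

1807.43°F

Initial temperature in Celsius: 1246.8 - 273.15 = 973.6500°C.
Final Celsius temperature: 973.6500 + 12.7000 = 986.3500°C.
In Fahrenheit: 986.3500 × 1.8 + 32 = 1807.43°F.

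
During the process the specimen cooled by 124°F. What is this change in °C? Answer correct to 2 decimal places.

68.89°C

For a temperature interval the offset drops out; only the factor 5/9 applies.
124 × 5/9 = 68.89.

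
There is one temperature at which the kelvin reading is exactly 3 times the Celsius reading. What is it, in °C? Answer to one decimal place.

136.6°C

Let C be the Celsius reading. The kelvin reading is K = 1·C + 273.15.
Require K = 3·C: 1·C + 273.15 = 3·C.
(-2)·C = -273.15  ⇒  C = 136.6.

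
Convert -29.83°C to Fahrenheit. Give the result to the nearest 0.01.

In Fahrenheit: -29.8300 × 1.8 + 32 = -21.69°F.

-21.69°F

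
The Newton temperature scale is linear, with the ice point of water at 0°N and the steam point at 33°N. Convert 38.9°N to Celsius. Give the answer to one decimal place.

Linear interpolation between the fixed points: C = (38.9 - 0) × 100 / (33 - 0) = 117.8788°C.

117.9°C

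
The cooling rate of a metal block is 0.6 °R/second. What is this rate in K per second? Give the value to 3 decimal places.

Since only a temperature interval is involved, the additive offset between the scales drops out.
A change of 1°R is a change of 5/9 K, so 0.6 × 5/9 = 0.333.

0.333 K/second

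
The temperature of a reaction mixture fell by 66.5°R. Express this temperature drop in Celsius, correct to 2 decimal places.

36.94°C

Only the scale ratio 5/9 matters for a change in temperature.
66.5 × 5/9 = 36.94.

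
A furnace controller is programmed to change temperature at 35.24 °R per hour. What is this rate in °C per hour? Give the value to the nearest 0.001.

Since only a temperature interval is involved, the additive offset between the scales drops out.
A change of 1°R is a change of 5/9°C, so 35.24 × 5/9 = 19.578.

19.578 °C/hour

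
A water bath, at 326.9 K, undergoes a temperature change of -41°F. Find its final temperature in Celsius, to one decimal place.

Initial temperature in Celsius: 326.9 - 273.15 = 53.7500°C.
The 41°F change is an interval, so only the factor 5/9 applies: -41 × 5/9 = -22.7778°C.
Final Celsius temperature: 53.7500 - 22.7778 = 30.9722°C.

31.0°C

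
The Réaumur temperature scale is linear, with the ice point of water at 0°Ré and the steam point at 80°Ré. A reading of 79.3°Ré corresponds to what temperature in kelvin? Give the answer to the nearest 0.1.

Linear interpolation between the fixed points: C = (79.3 - 0) × 100 / (80 - 0) = 99.1250°C.
Then 99.1250 + 273.15 = 372.3 K.

372.3 K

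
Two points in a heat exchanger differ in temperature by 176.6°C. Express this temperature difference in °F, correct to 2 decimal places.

Only the scale ratio 1.8 matters for a change in temperature.
176.6 × 1.8 = 317.88.

317.88°F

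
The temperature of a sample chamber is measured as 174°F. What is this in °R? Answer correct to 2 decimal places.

In Celsius: (174 - 32) × 5/9 = 78.8889°C.
In Rankine: 78.8889 × 1.8 + 491.67 = 633.67°R.

633.67°R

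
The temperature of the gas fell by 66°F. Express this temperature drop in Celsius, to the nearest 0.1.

36.7°C

An interval of 1°F corresponds to 5/9°C.
66 × 5/9 = 36.7.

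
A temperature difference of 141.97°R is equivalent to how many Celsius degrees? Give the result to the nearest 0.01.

For a temperature interval the offset drops out; only the factor 5/9 applies.
141.97 × 5/9 = 78.87.

78.87°C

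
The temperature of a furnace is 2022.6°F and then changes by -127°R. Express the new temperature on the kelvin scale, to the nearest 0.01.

1308.48 K

Initial temperature in Celsius: (2022.6 - 32) × 5/9 = 1105.8889°C.
The 127°R change is an interval, so only the factor 5/9 applies: -127 × 5/9 = -70.5556°C.
Final Celsius temperature: 1105.8889 - 70.5556 = 1035.3333°C.
In kelvin: 1035.3333 + 273.15 = 1308.48 K.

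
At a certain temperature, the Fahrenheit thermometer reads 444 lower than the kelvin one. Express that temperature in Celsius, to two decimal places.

Let x be the kelvin reading; then the Fahrenheit reading is 1.8·x - 459.67.
(1.8·x - 459.67) - x = -444  ⇒  (0.8)·x = 15.67  ⇒  x = 19.5875 K.
In Celsius: 19.5875 - 273.15 = -253.56°C.

-253.56°C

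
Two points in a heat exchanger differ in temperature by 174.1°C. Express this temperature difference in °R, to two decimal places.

Only the scale ratio 1.8 matters for a change in temperature.
174.1 × 1.8 = 313.38.

313.38°R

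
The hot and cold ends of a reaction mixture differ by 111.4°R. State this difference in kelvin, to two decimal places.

61.89 K

For a temperature interval the offset drops out; only the factor 5/9 applies.
111.4 × 5/9 = 61.89.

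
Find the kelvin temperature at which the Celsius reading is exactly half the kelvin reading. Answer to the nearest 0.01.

546.30 K

Let K be the kelvin reading. The Celsius reading is C = 1·K - 273.15.
Require C = 0.5·K: 1·K - 273.15 = 0.5·K.
(0.5)·K = 273.15  ⇒  K = 546.30.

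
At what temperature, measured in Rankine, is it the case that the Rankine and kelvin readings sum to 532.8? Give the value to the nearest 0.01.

342.51°R

Let R be the Rankine reading. The kelvin reading is K = 5/9·R.
Require R + K = 532.8: (14/9)·R = 532.8.
R = (532.8) / (14/9) = 342.51.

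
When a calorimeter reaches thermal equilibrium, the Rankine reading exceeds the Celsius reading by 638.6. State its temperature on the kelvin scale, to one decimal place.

Let x be the Celsius reading; then the Rankine reading is 1.8·x + 491.67.
(1.8·x + 491.67) - x = 638.6  ⇒  (0.8)·x = 146.93  ⇒  x = 183.6625°C.
In kelvin: 183.6625 + 273.15 = 456.8 K.

456.8 K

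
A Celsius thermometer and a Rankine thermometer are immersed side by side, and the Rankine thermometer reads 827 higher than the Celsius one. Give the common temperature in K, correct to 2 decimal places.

Let x be the Celsius reading; then the Rankine reading is 1.8·x + 491.67.
(1.8·x + 491.67) - x = 827  ⇒  (0.8)·x = 335.33  ⇒  x = 419.1625°C.
In kelvin: 419.1625 + 273.15 = 692.31 K.

692.31 K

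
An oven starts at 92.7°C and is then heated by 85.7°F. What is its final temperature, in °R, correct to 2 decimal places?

The 85.7°F change is an interval, so only the factor 5/9 applies: +85.7 × 5/9 = +47.6111°C.
Final Celsius temperature: 92.7000 + 47.6111 = 140.3111°C.
In Rankine: 140.3111 × 1.8 + 491.67 = 744.23°R.

744.23°R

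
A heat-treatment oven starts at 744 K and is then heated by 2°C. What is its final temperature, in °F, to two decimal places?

Initial temperature in Celsius: 744 - 273.15 = 470.8500°C.
Final Celsius temperature: 470.8500 + 2.0000 = 472.8500°C.
In Fahrenheit: 472.8500 × 1.8 + 32 = 883.13°F.

883.13°F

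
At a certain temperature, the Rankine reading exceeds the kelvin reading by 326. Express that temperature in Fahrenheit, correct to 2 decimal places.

273.83°F

Let x be the kelvin reading; then the Rankine reading is 1.8·x.
(1.8·x) - x = 326  ⇒  (0.8)·x = 326  ⇒  x = 407.5000 K.
In Celsius: 407.5 - 273.15 = 134.3500°C.
In Fahrenheit: 134.3500 × 1.8 + 32 = 273.83°F.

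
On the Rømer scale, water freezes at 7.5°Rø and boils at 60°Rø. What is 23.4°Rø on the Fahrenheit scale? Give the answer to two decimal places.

Linear interpolation between the fixed points: C = (23.4 - 7.5) × 100 / (60 - 7.5) = 30.2857°C.
Then 30.2857 × 1.8 + 32 = 86.51°F.

86.51°F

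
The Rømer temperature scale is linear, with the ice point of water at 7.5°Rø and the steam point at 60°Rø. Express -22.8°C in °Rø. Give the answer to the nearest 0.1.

-4.5°Rø

Linearly onto the Rømer scale: 7.5 + (-22.8000 / 100) × (60 - 7.5) = -4.5°Rø.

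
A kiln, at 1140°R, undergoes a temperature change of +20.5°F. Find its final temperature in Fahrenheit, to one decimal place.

700.8°F

Initial temperature in Celsius: (1140 - 491.67) × 5/9 = 360.1833°C.
The 20.5°F change is an interval, so only the factor 5/9 applies: +20.5 × 5/9 = +11.3889°C.
Final Celsius temperature: 360.1833 + 11.3889 = 371.5722°C.
In Fahrenheit: 371.5722 × 1.8 + 32 = 700.8°F.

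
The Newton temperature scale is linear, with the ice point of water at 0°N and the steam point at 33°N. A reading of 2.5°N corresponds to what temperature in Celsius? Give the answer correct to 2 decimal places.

7.58°C

Linear interpolation between the fixed points: C = (2.5 - 0) × 100 / (33 - 0) = 7.5758°C.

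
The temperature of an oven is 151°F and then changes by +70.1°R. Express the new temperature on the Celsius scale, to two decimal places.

105.06°C

Initial temperature in Celsius: (151 - 32) × 5/9 = 66.1111°C.
The 70.1°R change is an interval, so only the factor 5/9 applies: +70.1 × 5/9 = +38.9444°C.
Final Celsius temperature: 66.1111 + 38.9444 = 105.0556°C.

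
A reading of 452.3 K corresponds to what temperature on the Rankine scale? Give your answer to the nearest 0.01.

In Celsius: 452.3 - 273.15 = 179.1500°C.
In Rankine: 179.1500 × 1.8 + 491.67 = 814.14°R.

814.14°R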